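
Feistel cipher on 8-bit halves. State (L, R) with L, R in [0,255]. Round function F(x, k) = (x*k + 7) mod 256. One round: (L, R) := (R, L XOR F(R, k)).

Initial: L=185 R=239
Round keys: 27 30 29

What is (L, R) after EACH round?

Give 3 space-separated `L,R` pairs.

Answer: 239,133 133,114 114,116

Derivation:
Round 1 (k=27): L=239 R=133
Round 2 (k=30): L=133 R=114
Round 3 (k=29): L=114 R=116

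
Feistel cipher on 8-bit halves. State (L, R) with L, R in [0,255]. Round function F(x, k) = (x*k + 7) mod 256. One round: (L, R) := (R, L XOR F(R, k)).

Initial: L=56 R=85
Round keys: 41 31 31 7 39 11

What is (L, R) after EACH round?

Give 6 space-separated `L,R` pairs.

Round 1 (k=41): L=85 R=156
Round 2 (k=31): L=156 R=190
Round 3 (k=31): L=190 R=149
Round 4 (k=7): L=149 R=164
Round 5 (k=39): L=164 R=150
Round 6 (k=11): L=150 R=221

Answer: 85,156 156,190 190,149 149,164 164,150 150,221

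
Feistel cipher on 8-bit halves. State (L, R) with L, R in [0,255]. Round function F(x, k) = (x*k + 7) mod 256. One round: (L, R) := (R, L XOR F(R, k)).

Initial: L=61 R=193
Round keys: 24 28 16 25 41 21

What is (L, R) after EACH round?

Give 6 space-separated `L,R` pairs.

Answer: 193,34 34,126 126,197 197,58 58,148 148,17

Derivation:
Round 1 (k=24): L=193 R=34
Round 2 (k=28): L=34 R=126
Round 3 (k=16): L=126 R=197
Round 4 (k=25): L=197 R=58
Round 5 (k=41): L=58 R=148
Round 6 (k=21): L=148 R=17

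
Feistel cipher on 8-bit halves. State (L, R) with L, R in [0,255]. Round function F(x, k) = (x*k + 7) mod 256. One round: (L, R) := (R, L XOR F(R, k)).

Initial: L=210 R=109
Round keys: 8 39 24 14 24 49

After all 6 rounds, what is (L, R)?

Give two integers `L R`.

Round 1 (k=8): L=109 R=189
Round 2 (k=39): L=189 R=191
Round 3 (k=24): L=191 R=82
Round 4 (k=14): L=82 R=60
Round 5 (k=24): L=60 R=245
Round 6 (k=49): L=245 R=208

Answer: 245 208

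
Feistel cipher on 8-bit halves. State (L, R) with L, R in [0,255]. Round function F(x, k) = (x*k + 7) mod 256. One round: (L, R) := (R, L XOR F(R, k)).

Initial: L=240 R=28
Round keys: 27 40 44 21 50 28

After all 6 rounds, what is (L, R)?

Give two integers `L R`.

Answer: 15 15

Derivation:
Round 1 (k=27): L=28 R=11
Round 2 (k=40): L=11 R=163
Round 3 (k=44): L=163 R=0
Round 4 (k=21): L=0 R=164
Round 5 (k=50): L=164 R=15
Round 6 (k=28): L=15 R=15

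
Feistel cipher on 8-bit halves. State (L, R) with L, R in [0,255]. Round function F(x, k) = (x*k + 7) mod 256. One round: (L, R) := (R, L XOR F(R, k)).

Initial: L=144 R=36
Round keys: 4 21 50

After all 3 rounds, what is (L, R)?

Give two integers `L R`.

Answer: 190 36

Derivation:
Round 1 (k=4): L=36 R=7
Round 2 (k=21): L=7 R=190
Round 3 (k=50): L=190 R=36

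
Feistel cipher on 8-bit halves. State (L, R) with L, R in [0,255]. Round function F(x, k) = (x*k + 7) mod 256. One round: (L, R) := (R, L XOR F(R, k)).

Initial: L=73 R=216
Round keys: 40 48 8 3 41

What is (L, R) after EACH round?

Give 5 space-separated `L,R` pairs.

Answer: 216,142 142,127 127,113 113,37 37,133

Derivation:
Round 1 (k=40): L=216 R=142
Round 2 (k=48): L=142 R=127
Round 3 (k=8): L=127 R=113
Round 4 (k=3): L=113 R=37
Round 5 (k=41): L=37 R=133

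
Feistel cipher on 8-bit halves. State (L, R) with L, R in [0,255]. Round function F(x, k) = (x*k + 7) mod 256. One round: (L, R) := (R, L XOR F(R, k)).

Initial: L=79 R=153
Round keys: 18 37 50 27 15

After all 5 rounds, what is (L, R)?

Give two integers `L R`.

Round 1 (k=18): L=153 R=134
Round 2 (k=37): L=134 R=252
Round 3 (k=50): L=252 R=185
Round 4 (k=27): L=185 R=118
Round 5 (k=15): L=118 R=72

Answer: 118 72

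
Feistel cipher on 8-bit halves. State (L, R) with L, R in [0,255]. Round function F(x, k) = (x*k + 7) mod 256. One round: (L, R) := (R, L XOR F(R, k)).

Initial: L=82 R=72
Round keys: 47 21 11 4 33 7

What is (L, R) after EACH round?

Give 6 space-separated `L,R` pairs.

Round 1 (k=47): L=72 R=109
Round 2 (k=21): L=109 R=176
Round 3 (k=11): L=176 R=250
Round 4 (k=4): L=250 R=95
Round 5 (k=33): L=95 R=188
Round 6 (k=7): L=188 R=116

Answer: 72,109 109,176 176,250 250,95 95,188 188,116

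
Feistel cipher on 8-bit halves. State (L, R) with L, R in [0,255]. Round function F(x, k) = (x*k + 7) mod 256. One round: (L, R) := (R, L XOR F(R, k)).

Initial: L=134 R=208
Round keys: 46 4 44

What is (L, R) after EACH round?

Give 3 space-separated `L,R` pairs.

Answer: 208,225 225,91 91,74

Derivation:
Round 1 (k=46): L=208 R=225
Round 2 (k=4): L=225 R=91
Round 3 (k=44): L=91 R=74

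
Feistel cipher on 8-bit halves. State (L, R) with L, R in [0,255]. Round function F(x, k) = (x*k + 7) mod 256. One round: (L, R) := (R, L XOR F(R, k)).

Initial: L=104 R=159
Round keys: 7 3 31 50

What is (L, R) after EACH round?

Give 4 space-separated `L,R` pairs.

Round 1 (k=7): L=159 R=8
Round 2 (k=3): L=8 R=128
Round 3 (k=31): L=128 R=143
Round 4 (k=50): L=143 R=117

Answer: 159,8 8,128 128,143 143,117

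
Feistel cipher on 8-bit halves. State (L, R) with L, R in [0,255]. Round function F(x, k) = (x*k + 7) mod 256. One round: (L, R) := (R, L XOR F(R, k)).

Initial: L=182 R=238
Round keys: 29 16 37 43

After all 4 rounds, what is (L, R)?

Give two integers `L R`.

Round 1 (k=29): L=238 R=75
Round 2 (k=16): L=75 R=89
Round 3 (k=37): L=89 R=175
Round 4 (k=43): L=175 R=53

Answer: 175 53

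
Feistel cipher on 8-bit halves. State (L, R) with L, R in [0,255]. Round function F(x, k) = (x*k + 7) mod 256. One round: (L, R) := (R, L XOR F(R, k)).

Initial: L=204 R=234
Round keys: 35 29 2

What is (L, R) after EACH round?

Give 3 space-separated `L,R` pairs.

Round 1 (k=35): L=234 R=201
Round 2 (k=29): L=201 R=38
Round 3 (k=2): L=38 R=154

Answer: 234,201 201,38 38,154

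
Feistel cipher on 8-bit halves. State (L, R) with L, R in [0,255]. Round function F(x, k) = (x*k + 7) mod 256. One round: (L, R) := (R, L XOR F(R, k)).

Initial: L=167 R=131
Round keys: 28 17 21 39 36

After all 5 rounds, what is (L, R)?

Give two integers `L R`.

Answer: 196 44

Derivation:
Round 1 (k=28): L=131 R=252
Round 2 (k=17): L=252 R=64
Round 3 (k=21): L=64 R=187
Round 4 (k=39): L=187 R=196
Round 5 (k=36): L=196 R=44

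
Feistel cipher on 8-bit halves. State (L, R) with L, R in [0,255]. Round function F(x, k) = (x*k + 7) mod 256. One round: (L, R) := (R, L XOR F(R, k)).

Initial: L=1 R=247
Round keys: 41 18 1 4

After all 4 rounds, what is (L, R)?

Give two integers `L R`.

Round 1 (k=41): L=247 R=151
Round 2 (k=18): L=151 R=82
Round 3 (k=1): L=82 R=206
Round 4 (k=4): L=206 R=109

Answer: 206 109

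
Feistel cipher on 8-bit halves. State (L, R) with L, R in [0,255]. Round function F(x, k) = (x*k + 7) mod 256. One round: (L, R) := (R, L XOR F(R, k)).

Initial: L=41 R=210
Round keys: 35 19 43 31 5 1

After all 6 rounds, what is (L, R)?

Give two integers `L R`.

Answer: 113 184

Derivation:
Round 1 (k=35): L=210 R=148
Round 2 (k=19): L=148 R=209
Round 3 (k=43): L=209 R=182
Round 4 (k=31): L=182 R=192
Round 5 (k=5): L=192 R=113
Round 6 (k=1): L=113 R=184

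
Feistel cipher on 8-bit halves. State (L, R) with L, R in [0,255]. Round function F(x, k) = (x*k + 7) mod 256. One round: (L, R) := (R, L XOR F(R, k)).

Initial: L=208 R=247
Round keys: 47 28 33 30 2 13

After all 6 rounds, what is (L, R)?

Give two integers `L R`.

Round 1 (k=47): L=247 R=176
Round 2 (k=28): L=176 R=176
Round 3 (k=33): L=176 R=7
Round 4 (k=30): L=7 R=105
Round 5 (k=2): L=105 R=222
Round 6 (k=13): L=222 R=36

Answer: 222 36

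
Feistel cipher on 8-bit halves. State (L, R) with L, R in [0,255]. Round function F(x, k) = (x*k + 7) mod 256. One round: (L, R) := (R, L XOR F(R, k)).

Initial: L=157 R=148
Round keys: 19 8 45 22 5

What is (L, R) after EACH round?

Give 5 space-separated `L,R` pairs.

Round 1 (k=19): L=148 R=158
Round 2 (k=8): L=158 R=99
Round 3 (k=45): L=99 R=240
Round 4 (k=22): L=240 R=196
Round 5 (k=5): L=196 R=43

Answer: 148,158 158,99 99,240 240,196 196,43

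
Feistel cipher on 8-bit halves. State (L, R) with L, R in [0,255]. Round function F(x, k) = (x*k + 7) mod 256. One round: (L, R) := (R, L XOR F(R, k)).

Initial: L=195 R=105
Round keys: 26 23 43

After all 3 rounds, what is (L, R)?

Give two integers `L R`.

Round 1 (k=26): L=105 R=114
Round 2 (k=23): L=114 R=44
Round 3 (k=43): L=44 R=25

Answer: 44 25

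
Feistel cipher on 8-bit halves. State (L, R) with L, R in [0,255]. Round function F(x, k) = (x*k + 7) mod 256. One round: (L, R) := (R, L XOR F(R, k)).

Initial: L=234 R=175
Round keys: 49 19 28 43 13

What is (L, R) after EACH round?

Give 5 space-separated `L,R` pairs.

Answer: 175,108 108,164 164,155 155,180 180,176

Derivation:
Round 1 (k=49): L=175 R=108
Round 2 (k=19): L=108 R=164
Round 3 (k=28): L=164 R=155
Round 4 (k=43): L=155 R=180
Round 5 (k=13): L=180 R=176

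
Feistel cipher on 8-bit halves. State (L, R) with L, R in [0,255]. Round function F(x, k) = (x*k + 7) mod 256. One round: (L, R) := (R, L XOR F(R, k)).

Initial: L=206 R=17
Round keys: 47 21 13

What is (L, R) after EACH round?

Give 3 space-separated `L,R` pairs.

Answer: 17,232 232,30 30,101

Derivation:
Round 1 (k=47): L=17 R=232
Round 2 (k=21): L=232 R=30
Round 3 (k=13): L=30 R=101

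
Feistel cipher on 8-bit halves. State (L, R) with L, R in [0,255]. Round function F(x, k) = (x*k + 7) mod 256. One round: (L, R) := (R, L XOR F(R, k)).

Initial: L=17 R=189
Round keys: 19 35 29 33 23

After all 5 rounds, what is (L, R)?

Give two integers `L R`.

Round 1 (k=19): L=189 R=31
Round 2 (k=35): L=31 R=249
Round 3 (k=29): L=249 R=35
Round 4 (k=33): L=35 R=115
Round 5 (k=23): L=115 R=127

Answer: 115 127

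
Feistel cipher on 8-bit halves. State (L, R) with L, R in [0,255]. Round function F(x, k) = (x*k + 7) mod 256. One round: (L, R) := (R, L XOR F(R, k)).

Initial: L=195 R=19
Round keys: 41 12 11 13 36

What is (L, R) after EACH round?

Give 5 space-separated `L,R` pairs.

Answer: 19,209 209,192 192,150 150,101 101,173

Derivation:
Round 1 (k=41): L=19 R=209
Round 2 (k=12): L=209 R=192
Round 3 (k=11): L=192 R=150
Round 4 (k=13): L=150 R=101
Round 5 (k=36): L=101 R=173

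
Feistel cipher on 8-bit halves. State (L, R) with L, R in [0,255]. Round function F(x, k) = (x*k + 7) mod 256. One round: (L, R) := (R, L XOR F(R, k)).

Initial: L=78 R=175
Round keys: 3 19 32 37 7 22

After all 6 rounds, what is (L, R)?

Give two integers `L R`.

Round 1 (k=3): L=175 R=90
Round 2 (k=19): L=90 R=26
Round 3 (k=32): L=26 R=29
Round 4 (k=37): L=29 R=34
Round 5 (k=7): L=34 R=232
Round 6 (k=22): L=232 R=213

Answer: 232 213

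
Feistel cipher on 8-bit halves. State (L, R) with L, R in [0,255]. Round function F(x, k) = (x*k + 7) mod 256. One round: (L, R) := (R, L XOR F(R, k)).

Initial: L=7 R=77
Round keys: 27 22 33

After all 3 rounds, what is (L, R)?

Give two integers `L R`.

Round 1 (k=27): L=77 R=33
Round 2 (k=22): L=33 R=144
Round 3 (k=33): L=144 R=182

Answer: 144 182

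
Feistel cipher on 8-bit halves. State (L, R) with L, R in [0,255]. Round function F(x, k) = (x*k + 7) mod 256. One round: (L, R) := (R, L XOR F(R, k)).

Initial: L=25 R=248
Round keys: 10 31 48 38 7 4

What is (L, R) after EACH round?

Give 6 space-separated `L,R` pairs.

Round 1 (k=10): L=248 R=174
Round 2 (k=31): L=174 R=225
Round 3 (k=48): L=225 R=153
Round 4 (k=38): L=153 R=92
Round 5 (k=7): L=92 R=18
Round 6 (k=4): L=18 R=19

Answer: 248,174 174,225 225,153 153,92 92,18 18,19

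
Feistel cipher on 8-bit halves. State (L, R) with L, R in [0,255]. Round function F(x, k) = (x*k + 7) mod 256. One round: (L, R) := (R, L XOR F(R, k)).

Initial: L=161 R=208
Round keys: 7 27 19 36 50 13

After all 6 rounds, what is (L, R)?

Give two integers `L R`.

Round 1 (k=7): L=208 R=22
Round 2 (k=27): L=22 R=137
Round 3 (k=19): L=137 R=36
Round 4 (k=36): L=36 R=158
Round 5 (k=50): L=158 R=199
Round 6 (k=13): L=199 R=188

Answer: 199 188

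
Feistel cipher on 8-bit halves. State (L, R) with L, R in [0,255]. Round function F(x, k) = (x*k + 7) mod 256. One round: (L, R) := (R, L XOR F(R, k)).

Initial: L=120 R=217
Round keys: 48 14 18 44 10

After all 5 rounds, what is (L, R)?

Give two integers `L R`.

Round 1 (k=48): L=217 R=207
Round 2 (k=14): L=207 R=128
Round 3 (k=18): L=128 R=200
Round 4 (k=44): L=200 R=231
Round 5 (k=10): L=231 R=197

Answer: 231 197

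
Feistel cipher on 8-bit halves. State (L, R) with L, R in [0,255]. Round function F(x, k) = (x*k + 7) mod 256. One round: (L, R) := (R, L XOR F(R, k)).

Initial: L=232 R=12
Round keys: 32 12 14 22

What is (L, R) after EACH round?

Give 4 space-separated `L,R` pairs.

Answer: 12,111 111,55 55,102 102,252

Derivation:
Round 1 (k=32): L=12 R=111
Round 2 (k=12): L=111 R=55
Round 3 (k=14): L=55 R=102
Round 4 (k=22): L=102 R=252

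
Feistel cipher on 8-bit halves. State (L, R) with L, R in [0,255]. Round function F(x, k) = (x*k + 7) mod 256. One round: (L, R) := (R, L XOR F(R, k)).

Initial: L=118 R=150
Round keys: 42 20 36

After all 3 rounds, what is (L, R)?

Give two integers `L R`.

Round 1 (k=42): L=150 R=213
Round 2 (k=20): L=213 R=61
Round 3 (k=36): L=61 R=78

Answer: 61 78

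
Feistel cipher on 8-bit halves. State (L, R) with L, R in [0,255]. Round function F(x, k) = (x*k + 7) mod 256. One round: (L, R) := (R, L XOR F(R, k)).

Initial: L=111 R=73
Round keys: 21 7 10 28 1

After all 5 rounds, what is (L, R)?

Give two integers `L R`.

Round 1 (k=21): L=73 R=107
Round 2 (k=7): L=107 R=189
Round 3 (k=10): L=189 R=2
Round 4 (k=28): L=2 R=130
Round 5 (k=1): L=130 R=139

Answer: 130 139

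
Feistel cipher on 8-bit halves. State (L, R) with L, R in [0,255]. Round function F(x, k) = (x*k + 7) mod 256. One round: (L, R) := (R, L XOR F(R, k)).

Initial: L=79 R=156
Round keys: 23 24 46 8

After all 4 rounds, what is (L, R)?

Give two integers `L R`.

Answer: 101 212

Derivation:
Round 1 (k=23): L=156 R=68
Round 2 (k=24): L=68 R=251
Round 3 (k=46): L=251 R=101
Round 4 (k=8): L=101 R=212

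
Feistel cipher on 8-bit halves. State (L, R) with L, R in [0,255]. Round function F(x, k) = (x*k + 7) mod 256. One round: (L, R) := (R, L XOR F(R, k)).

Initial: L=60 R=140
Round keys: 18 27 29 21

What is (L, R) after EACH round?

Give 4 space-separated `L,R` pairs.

Answer: 140,227 227,116 116,200 200,27

Derivation:
Round 1 (k=18): L=140 R=227
Round 2 (k=27): L=227 R=116
Round 3 (k=29): L=116 R=200
Round 4 (k=21): L=200 R=27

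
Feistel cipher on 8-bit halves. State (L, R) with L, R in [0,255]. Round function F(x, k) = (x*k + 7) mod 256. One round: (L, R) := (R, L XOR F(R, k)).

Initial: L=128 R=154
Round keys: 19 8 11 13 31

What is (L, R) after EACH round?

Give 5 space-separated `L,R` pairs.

Answer: 154,245 245,53 53,187 187,179 179,15

Derivation:
Round 1 (k=19): L=154 R=245
Round 2 (k=8): L=245 R=53
Round 3 (k=11): L=53 R=187
Round 4 (k=13): L=187 R=179
Round 5 (k=31): L=179 R=15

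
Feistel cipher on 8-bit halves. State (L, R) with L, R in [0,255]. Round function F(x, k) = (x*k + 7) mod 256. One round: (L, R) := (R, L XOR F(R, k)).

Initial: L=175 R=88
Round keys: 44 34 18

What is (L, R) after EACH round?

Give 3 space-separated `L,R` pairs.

Round 1 (k=44): L=88 R=136
Round 2 (k=34): L=136 R=79
Round 3 (k=18): L=79 R=29

Answer: 88,136 136,79 79,29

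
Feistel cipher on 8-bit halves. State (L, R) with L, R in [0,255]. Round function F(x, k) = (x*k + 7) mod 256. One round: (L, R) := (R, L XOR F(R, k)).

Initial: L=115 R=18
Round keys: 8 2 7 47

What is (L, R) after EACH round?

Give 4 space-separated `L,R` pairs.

Round 1 (k=8): L=18 R=228
Round 2 (k=2): L=228 R=221
Round 3 (k=7): L=221 R=246
Round 4 (k=47): L=246 R=236

Answer: 18,228 228,221 221,246 246,236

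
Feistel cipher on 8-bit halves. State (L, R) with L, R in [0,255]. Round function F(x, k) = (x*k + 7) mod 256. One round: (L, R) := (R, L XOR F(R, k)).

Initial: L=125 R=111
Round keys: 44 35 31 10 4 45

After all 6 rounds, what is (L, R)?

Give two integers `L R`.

Answer: 164 32

Derivation:
Round 1 (k=44): L=111 R=102
Round 2 (k=35): L=102 R=150
Round 3 (k=31): L=150 R=87
Round 4 (k=10): L=87 R=251
Round 5 (k=4): L=251 R=164
Round 6 (k=45): L=164 R=32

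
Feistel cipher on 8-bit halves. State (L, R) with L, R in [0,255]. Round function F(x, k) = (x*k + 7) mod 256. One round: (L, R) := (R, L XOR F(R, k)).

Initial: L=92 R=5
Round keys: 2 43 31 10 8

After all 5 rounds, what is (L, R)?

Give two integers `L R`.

Answer: 178 174

Derivation:
Round 1 (k=2): L=5 R=77
Round 2 (k=43): L=77 R=243
Round 3 (k=31): L=243 R=57
Round 4 (k=10): L=57 R=178
Round 5 (k=8): L=178 R=174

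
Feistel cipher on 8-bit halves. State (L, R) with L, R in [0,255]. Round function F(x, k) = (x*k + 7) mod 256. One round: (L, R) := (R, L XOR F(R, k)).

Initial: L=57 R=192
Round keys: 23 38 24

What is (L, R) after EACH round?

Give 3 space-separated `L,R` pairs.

Answer: 192,126 126,123 123,241

Derivation:
Round 1 (k=23): L=192 R=126
Round 2 (k=38): L=126 R=123
Round 3 (k=24): L=123 R=241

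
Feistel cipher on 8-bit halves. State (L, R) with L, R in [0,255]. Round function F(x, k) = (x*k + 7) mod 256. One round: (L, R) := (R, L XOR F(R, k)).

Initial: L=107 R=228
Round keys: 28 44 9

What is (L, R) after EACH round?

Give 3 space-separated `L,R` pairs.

Round 1 (k=28): L=228 R=156
Round 2 (k=44): L=156 R=51
Round 3 (k=9): L=51 R=78

Answer: 228,156 156,51 51,78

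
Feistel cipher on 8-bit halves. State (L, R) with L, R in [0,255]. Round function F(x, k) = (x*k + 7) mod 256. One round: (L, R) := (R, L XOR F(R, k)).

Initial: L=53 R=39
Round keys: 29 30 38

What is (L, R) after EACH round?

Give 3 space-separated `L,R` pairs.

Round 1 (k=29): L=39 R=71
Round 2 (k=30): L=71 R=126
Round 3 (k=38): L=126 R=252

Answer: 39,71 71,126 126,252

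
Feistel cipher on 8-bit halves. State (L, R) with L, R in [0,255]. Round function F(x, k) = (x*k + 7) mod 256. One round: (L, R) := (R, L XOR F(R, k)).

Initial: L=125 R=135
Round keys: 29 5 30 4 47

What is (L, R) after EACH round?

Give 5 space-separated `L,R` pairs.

Answer: 135,47 47,117 117,146 146,58 58,63

Derivation:
Round 1 (k=29): L=135 R=47
Round 2 (k=5): L=47 R=117
Round 3 (k=30): L=117 R=146
Round 4 (k=4): L=146 R=58
Round 5 (k=47): L=58 R=63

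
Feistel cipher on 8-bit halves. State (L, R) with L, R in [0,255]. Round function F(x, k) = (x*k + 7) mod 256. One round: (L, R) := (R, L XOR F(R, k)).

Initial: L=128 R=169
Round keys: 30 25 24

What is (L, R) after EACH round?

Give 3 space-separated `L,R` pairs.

Answer: 169,85 85,253 253,234

Derivation:
Round 1 (k=30): L=169 R=85
Round 2 (k=25): L=85 R=253
Round 3 (k=24): L=253 R=234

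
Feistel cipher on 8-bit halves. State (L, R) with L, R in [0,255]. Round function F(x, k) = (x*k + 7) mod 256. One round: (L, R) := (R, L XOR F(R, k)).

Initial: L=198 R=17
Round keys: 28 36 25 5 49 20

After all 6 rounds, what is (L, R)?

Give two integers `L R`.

Round 1 (k=28): L=17 R=37
Round 2 (k=36): L=37 R=42
Round 3 (k=25): L=42 R=4
Round 4 (k=5): L=4 R=49
Round 5 (k=49): L=49 R=108
Round 6 (k=20): L=108 R=70

Answer: 108 70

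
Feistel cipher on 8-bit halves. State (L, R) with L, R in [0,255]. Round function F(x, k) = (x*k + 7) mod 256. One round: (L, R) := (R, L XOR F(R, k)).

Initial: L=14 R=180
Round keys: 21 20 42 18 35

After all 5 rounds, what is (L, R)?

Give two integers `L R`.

Answer: 232 231

Derivation:
Round 1 (k=21): L=180 R=197
Round 2 (k=20): L=197 R=223
Round 3 (k=42): L=223 R=88
Round 4 (k=18): L=88 R=232
Round 5 (k=35): L=232 R=231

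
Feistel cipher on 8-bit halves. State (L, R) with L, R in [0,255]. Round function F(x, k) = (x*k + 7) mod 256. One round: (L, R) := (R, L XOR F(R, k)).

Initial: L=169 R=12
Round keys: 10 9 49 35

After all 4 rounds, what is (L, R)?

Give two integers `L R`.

Answer: 110 144

Derivation:
Round 1 (k=10): L=12 R=214
Round 2 (k=9): L=214 R=129
Round 3 (k=49): L=129 R=110
Round 4 (k=35): L=110 R=144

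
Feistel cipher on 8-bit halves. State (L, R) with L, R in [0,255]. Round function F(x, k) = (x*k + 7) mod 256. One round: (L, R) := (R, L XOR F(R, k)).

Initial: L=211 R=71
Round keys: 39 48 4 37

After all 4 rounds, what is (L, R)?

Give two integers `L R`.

Round 1 (k=39): L=71 R=11
Round 2 (k=48): L=11 R=80
Round 3 (k=4): L=80 R=76
Round 4 (k=37): L=76 R=83

Answer: 76 83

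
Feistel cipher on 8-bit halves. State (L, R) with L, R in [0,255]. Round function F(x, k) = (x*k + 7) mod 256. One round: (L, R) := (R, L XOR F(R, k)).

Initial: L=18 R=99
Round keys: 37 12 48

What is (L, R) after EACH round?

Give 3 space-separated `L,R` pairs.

Answer: 99,68 68,84 84,131

Derivation:
Round 1 (k=37): L=99 R=68
Round 2 (k=12): L=68 R=84
Round 3 (k=48): L=84 R=131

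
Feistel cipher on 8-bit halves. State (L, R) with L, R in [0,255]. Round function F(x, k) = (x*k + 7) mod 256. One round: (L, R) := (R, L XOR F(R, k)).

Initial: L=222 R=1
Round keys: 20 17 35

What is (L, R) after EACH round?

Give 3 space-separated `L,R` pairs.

Answer: 1,197 197,29 29,59

Derivation:
Round 1 (k=20): L=1 R=197
Round 2 (k=17): L=197 R=29
Round 3 (k=35): L=29 R=59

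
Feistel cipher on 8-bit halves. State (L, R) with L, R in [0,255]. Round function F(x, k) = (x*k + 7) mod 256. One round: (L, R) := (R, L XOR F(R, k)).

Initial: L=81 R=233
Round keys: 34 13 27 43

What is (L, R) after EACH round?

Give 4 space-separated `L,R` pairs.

Round 1 (k=34): L=233 R=168
Round 2 (k=13): L=168 R=102
Round 3 (k=27): L=102 R=97
Round 4 (k=43): L=97 R=52

Answer: 233,168 168,102 102,97 97,52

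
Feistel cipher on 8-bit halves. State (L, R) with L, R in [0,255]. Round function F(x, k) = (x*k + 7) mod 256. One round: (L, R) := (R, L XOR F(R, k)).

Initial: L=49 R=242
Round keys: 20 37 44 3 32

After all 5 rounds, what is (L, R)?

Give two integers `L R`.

Round 1 (k=20): L=242 R=222
Round 2 (k=37): L=222 R=239
Round 3 (k=44): L=239 R=197
Round 4 (k=3): L=197 R=185
Round 5 (k=32): L=185 R=226

Answer: 185 226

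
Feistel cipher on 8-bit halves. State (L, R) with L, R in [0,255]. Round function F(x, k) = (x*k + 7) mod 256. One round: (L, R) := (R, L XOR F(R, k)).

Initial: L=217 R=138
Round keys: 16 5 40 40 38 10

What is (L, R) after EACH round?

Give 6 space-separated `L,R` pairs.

Round 1 (k=16): L=138 R=126
Round 2 (k=5): L=126 R=247
Round 3 (k=40): L=247 R=225
Round 4 (k=40): L=225 R=216
Round 5 (k=38): L=216 R=246
Round 6 (k=10): L=246 R=123

Answer: 138,126 126,247 247,225 225,216 216,246 246,123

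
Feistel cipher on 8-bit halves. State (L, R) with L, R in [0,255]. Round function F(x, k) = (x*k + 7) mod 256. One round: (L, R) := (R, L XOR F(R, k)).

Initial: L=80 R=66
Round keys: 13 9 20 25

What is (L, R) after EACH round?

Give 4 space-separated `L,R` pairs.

Round 1 (k=13): L=66 R=49
Round 2 (k=9): L=49 R=130
Round 3 (k=20): L=130 R=30
Round 4 (k=25): L=30 R=119

Answer: 66,49 49,130 130,30 30,119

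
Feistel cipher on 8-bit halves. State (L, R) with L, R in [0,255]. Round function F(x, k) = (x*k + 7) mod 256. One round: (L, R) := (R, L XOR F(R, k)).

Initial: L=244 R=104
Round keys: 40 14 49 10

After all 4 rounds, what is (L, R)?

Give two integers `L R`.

Answer: 195 28

Derivation:
Round 1 (k=40): L=104 R=179
Round 2 (k=14): L=179 R=185
Round 3 (k=49): L=185 R=195
Round 4 (k=10): L=195 R=28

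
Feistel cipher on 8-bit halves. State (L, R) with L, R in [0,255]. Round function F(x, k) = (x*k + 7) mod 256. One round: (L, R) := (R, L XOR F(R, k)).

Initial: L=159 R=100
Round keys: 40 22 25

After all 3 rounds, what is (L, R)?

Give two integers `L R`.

Answer: 179 186

Derivation:
Round 1 (k=40): L=100 R=56
Round 2 (k=22): L=56 R=179
Round 3 (k=25): L=179 R=186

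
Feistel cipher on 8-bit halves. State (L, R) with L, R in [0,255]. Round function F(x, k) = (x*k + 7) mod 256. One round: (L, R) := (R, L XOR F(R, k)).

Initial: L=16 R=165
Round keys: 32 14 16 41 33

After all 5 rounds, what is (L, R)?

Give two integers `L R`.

Round 1 (k=32): L=165 R=183
Round 2 (k=14): L=183 R=172
Round 3 (k=16): L=172 R=112
Round 4 (k=41): L=112 R=91
Round 5 (k=33): L=91 R=178

Answer: 91 178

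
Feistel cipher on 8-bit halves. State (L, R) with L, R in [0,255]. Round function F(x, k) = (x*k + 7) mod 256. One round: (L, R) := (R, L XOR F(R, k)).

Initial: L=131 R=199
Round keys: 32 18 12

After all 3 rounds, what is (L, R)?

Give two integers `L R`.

Answer: 200 3

Derivation:
Round 1 (k=32): L=199 R=100
Round 2 (k=18): L=100 R=200
Round 3 (k=12): L=200 R=3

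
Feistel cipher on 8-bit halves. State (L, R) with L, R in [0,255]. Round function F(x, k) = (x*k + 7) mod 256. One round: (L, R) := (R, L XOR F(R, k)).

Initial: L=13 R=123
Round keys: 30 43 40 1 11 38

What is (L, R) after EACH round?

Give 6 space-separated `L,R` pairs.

Answer: 123,124 124,160 160,123 123,34 34,6 6,201

Derivation:
Round 1 (k=30): L=123 R=124
Round 2 (k=43): L=124 R=160
Round 3 (k=40): L=160 R=123
Round 4 (k=1): L=123 R=34
Round 5 (k=11): L=34 R=6
Round 6 (k=38): L=6 R=201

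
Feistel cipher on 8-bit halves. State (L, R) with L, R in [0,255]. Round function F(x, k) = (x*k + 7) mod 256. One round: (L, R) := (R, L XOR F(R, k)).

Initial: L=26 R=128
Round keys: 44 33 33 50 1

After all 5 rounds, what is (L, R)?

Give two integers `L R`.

Answer: 151 72

Derivation:
Round 1 (k=44): L=128 R=29
Round 2 (k=33): L=29 R=68
Round 3 (k=33): L=68 R=214
Round 4 (k=50): L=214 R=151
Round 5 (k=1): L=151 R=72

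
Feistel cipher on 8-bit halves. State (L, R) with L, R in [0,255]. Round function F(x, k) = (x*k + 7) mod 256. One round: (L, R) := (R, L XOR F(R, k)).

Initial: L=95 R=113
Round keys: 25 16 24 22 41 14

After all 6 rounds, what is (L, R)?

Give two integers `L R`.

Answer: 24 70

Derivation:
Round 1 (k=25): L=113 R=79
Round 2 (k=16): L=79 R=134
Round 3 (k=24): L=134 R=216
Round 4 (k=22): L=216 R=17
Round 5 (k=41): L=17 R=24
Round 6 (k=14): L=24 R=70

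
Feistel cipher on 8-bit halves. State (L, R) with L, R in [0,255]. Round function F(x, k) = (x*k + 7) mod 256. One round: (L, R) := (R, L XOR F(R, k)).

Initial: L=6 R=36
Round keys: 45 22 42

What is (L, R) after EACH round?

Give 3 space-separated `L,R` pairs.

Round 1 (k=45): L=36 R=93
Round 2 (k=22): L=93 R=33
Round 3 (k=42): L=33 R=44

Answer: 36,93 93,33 33,44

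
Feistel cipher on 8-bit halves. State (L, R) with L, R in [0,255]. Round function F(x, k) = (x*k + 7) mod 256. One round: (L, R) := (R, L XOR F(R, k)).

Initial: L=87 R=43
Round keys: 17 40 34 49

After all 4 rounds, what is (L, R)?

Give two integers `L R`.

Answer: 250 133

Derivation:
Round 1 (k=17): L=43 R=181
Round 2 (k=40): L=181 R=100
Round 3 (k=34): L=100 R=250
Round 4 (k=49): L=250 R=133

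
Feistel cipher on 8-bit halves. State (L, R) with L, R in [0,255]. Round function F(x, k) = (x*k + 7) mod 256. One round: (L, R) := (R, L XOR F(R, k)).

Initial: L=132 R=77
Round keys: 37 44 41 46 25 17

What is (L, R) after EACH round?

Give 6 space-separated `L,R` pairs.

Answer: 77,172 172,218 218,93 93,103 103,75 75,101

Derivation:
Round 1 (k=37): L=77 R=172
Round 2 (k=44): L=172 R=218
Round 3 (k=41): L=218 R=93
Round 4 (k=46): L=93 R=103
Round 5 (k=25): L=103 R=75
Round 6 (k=17): L=75 R=101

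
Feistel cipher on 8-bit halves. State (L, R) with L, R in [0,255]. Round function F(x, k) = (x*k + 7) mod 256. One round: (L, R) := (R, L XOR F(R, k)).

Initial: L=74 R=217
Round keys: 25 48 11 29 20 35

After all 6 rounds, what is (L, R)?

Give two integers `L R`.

Answer: 196 243

Derivation:
Round 1 (k=25): L=217 R=114
Round 2 (k=48): L=114 R=190
Round 3 (k=11): L=190 R=67
Round 4 (k=29): L=67 R=32
Round 5 (k=20): L=32 R=196
Round 6 (k=35): L=196 R=243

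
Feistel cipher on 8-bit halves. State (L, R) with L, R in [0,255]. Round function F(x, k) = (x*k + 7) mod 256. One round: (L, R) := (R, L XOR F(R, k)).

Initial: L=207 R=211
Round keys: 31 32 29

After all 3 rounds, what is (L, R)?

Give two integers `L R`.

Round 1 (k=31): L=211 R=91
Round 2 (k=32): L=91 R=180
Round 3 (k=29): L=180 R=48

Answer: 180 48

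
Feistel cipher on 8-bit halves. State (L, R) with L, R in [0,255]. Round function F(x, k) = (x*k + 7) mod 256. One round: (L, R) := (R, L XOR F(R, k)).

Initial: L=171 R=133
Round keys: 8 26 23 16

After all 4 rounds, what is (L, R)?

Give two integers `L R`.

Answer: 137 125

Derivation:
Round 1 (k=8): L=133 R=132
Round 2 (k=26): L=132 R=234
Round 3 (k=23): L=234 R=137
Round 4 (k=16): L=137 R=125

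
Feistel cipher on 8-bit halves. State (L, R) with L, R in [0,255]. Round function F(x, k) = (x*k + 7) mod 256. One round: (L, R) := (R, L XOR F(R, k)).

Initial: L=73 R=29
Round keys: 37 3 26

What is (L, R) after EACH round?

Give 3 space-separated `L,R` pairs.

Round 1 (k=37): L=29 R=113
Round 2 (k=3): L=113 R=71
Round 3 (k=26): L=71 R=76

Answer: 29,113 113,71 71,76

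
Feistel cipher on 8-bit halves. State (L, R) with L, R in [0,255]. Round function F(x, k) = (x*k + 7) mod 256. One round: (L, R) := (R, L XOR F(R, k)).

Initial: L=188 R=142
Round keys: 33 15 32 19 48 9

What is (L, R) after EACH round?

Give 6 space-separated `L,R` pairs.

Answer: 142,233 233,32 32,238 238,145 145,217 217,57

Derivation:
Round 1 (k=33): L=142 R=233
Round 2 (k=15): L=233 R=32
Round 3 (k=32): L=32 R=238
Round 4 (k=19): L=238 R=145
Round 5 (k=48): L=145 R=217
Round 6 (k=9): L=217 R=57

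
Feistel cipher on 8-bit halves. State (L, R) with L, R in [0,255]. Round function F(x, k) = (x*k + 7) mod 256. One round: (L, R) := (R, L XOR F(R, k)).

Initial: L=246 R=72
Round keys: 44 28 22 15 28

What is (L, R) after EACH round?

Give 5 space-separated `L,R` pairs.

Answer: 72,145 145,171 171,40 40,244 244,159

Derivation:
Round 1 (k=44): L=72 R=145
Round 2 (k=28): L=145 R=171
Round 3 (k=22): L=171 R=40
Round 4 (k=15): L=40 R=244
Round 5 (k=28): L=244 R=159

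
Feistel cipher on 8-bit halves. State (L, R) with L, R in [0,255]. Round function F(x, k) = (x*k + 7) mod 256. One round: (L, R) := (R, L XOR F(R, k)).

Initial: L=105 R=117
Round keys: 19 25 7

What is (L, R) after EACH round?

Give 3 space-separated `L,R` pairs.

Round 1 (k=19): L=117 R=223
Round 2 (k=25): L=223 R=187
Round 3 (k=7): L=187 R=251

Answer: 117,223 223,187 187,251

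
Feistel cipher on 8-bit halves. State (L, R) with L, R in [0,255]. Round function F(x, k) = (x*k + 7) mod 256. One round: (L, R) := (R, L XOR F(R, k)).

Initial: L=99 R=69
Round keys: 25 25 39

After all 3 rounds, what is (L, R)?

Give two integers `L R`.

Round 1 (k=25): L=69 R=167
Round 2 (k=25): L=167 R=19
Round 3 (k=39): L=19 R=75

Answer: 19 75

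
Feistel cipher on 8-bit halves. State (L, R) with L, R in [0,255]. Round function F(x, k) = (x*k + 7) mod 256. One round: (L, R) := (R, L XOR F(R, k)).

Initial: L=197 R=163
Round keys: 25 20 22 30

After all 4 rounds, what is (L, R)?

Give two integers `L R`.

Answer: 144 23

Derivation:
Round 1 (k=25): L=163 R=55
Round 2 (k=20): L=55 R=240
Round 3 (k=22): L=240 R=144
Round 4 (k=30): L=144 R=23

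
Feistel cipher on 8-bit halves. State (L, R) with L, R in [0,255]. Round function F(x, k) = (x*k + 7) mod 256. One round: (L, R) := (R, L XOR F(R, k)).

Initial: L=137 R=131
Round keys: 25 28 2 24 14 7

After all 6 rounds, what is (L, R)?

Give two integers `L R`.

Answer: 149 69

Derivation:
Round 1 (k=25): L=131 R=91
Round 2 (k=28): L=91 R=120
Round 3 (k=2): L=120 R=172
Round 4 (k=24): L=172 R=95
Round 5 (k=14): L=95 R=149
Round 6 (k=7): L=149 R=69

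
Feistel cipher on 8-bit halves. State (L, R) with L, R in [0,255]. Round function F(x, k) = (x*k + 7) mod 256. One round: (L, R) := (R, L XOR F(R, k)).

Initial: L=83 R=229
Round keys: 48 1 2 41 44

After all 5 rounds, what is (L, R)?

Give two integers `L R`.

Answer: 104 224

Derivation:
Round 1 (k=48): L=229 R=164
Round 2 (k=1): L=164 R=78
Round 3 (k=2): L=78 R=7
Round 4 (k=41): L=7 R=104
Round 5 (k=44): L=104 R=224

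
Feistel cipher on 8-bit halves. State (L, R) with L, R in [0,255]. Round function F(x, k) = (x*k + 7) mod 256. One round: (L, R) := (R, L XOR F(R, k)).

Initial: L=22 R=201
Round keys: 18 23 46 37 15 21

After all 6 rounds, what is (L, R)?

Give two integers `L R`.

Answer: 77 8

Derivation:
Round 1 (k=18): L=201 R=63
Round 2 (k=23): L=63 R=121
Round 3 (k=46): L=121 R=250
Round 4 (k=37): L=250 R=80
Round 5 (k=15): L=80 R=77
Round 6 (k=21): L=77 R=8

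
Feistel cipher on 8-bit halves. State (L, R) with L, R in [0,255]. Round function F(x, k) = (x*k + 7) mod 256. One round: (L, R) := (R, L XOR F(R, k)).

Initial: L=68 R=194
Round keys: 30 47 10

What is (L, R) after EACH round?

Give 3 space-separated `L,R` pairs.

Round 1 (k=30): L=194 R=135
Round 2 (k=47): L=135 R=18
Round 3 (k=10): L=18 R=60

Answer: 194,135 135,18 18,60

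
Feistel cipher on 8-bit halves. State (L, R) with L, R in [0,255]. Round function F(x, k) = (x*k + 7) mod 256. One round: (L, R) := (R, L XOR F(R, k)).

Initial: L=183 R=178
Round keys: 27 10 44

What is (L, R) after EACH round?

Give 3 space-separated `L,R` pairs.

Round 1 (k=27): L=178 R=122
Round 2 (k=10): L=122 R=121
Round 3 (k=44): L=121 R=169

Answer: 178,122 122,121 121,169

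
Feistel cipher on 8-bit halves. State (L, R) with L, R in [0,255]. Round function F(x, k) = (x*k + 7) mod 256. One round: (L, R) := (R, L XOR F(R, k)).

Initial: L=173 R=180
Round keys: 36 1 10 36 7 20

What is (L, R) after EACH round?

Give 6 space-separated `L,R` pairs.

Round 1 (k=36): L=180 R=250
Round 2 (k=1): L=250 R=181
Round 3 (k=10): L=181 R=227
Round 4 (k=36): L=227 R=70
Round 5 (k=7): L=70 R=18
Round 6 (k=20): L=18 R=41

Answer: 180,250 250,181 181,227 227,70 70,18 18,41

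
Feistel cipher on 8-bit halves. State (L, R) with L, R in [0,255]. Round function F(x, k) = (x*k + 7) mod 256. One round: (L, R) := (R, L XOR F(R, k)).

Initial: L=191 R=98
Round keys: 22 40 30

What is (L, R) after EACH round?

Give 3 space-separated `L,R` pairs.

Answer: 98,204 204,133 133,81

Derivation:
Round 1 (k=22): L=98 R=204
Round 2 (k=40): L=204 R=133
Round 3 (k=30): L=133 R=81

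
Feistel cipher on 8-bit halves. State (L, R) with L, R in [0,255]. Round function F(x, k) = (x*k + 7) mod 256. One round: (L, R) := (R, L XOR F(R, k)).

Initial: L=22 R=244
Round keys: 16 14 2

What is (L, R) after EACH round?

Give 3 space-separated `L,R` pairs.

Round 1 (k=16): L=244 R=81
Round 2 (k=14): L=81 R=129
Round 3 (k=2): L=129 R=88

Answer: 244,81 81,129 129,88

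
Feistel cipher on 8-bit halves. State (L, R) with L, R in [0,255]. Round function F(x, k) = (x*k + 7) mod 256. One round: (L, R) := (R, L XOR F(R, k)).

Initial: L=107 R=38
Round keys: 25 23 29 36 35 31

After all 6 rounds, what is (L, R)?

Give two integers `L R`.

Answer: 51 68

Derivation:
Round 1 (k=25): L=38 R=214
Round 2 (k=23): L=214 R=103
Round 3 (k=29): L=103 R=100
Round 4 (k=36): L=100 R=112
Round 5 (k=35): L=112 R=51
Round 6 (k=31): L=51 R=68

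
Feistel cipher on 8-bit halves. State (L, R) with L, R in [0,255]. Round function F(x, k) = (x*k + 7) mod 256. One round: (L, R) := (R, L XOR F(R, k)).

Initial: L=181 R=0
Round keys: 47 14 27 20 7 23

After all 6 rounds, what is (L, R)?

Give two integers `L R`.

Answer: 241 34

Derivation:
Round 1 (k=47): L=0 R=178
Round 2 (k=14): L=178 R=195
Round 3 (k=27): L=195 R=42
Round 4 (k=20): L=42 R=140
Round 5 (k=7): L=140 R=241
Round 6 (k=23): L=241 R=34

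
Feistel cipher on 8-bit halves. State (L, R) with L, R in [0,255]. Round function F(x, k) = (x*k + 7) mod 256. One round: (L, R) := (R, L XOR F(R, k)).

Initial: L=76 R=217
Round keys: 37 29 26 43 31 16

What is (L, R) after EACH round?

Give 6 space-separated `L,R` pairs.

Round 1 (k=37): L=217 R=40
Round 2 (k=29): L=40 R=86
Round 3 (k=26): L=86 R=235
Round 4 (k=43): L=235 R=214
Round 5 (k=31): L=214 R=26
Round 6 (k=16): L=26 R=113

Answer: 217,40 40,86 86,235 235,214 214,26 26,113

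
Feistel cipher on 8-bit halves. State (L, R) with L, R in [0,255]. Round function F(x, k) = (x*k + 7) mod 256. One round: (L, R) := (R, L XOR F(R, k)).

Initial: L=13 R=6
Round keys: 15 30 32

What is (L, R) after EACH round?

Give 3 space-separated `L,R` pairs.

Round 1 (k=15): L=6 R=108
Round 2 (k=30): L=108 R=169
Round 3 (k=32): L=169 R=75

Answer: 6,108 108,169 169,75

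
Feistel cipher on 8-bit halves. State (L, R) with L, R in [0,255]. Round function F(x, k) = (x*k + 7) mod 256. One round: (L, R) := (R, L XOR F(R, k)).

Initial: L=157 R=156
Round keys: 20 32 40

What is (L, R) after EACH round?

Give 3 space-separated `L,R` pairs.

Answer: 156,170 170,219 219,149

Derivation:
Round 1 (k=20): L=156 R=170
Round 2 (k=32): L=170 R=219
Round 3 (k=40): L=219 R=149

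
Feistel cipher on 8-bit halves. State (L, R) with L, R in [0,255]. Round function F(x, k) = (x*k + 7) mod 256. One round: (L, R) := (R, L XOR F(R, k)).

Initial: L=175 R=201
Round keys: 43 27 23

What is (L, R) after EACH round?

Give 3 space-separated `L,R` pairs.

Answer: 201,101 101,103 103,45

Derivation:
Round 1 (k=43): L=201 R=101
Round 2 (k=27): L=101 R=103
Round 3 (k=23): L=103 R=45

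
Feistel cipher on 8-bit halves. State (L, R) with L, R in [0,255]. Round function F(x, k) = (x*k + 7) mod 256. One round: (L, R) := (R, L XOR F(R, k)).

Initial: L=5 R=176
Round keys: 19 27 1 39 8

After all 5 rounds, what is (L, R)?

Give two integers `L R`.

Answer: 92 145

Derivation:
Round 1 (k=19): L=176 R=18
Round 2 (k=27): L=18 R=93
Round 3 (k=1): L=93 R=118
Round 4 (k=39): L=118 R=92
Round 5 (k=8): L=92 R=145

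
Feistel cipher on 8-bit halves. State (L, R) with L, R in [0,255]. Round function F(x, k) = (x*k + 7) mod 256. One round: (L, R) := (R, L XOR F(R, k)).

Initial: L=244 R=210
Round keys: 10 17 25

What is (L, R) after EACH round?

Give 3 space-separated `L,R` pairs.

Round 1 (k=10): L=210 R=207
Round 2 (k=17): L=207 R=20
Round 3 (k=25): L=20 R=52

Answer: 210,207 207,20 20,52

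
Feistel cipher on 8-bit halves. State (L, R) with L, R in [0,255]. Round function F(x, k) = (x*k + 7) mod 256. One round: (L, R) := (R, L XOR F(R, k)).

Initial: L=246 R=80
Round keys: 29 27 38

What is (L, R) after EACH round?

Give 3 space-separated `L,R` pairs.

Round 1 (k=29): L=80 R=225
Round 2 (k=27): L=225 R=146
Round 3 (k=38): L=146 R=82

Answer: 80,225 225,146 146,82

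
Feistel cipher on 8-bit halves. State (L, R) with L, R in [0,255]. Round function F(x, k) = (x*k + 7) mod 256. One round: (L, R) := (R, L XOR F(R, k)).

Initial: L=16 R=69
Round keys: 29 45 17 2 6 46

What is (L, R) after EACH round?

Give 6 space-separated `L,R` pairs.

Round 1 (k=29): L=69 R=200
Round 2 (k=45): L=200 R=106
Round 3 (k=17): L=106 R=217
Round 4 (k=2): L=217 R=211
Round 5 (k=6): L=211 R=32
Round 6 (k=46): L=32 R=20

Answer: 69,200 200,106 106,217 217,211 211,32 32,20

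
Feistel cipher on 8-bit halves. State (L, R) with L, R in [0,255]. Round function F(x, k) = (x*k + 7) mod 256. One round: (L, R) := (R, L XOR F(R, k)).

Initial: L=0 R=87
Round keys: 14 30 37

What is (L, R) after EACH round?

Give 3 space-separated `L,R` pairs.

Round 1 (k=14): L=87 R=201
Round 2 (k=30): L=201 R=194
Round 3 (k=37): L=194 R=216

Answer: 87,201 201,194 194,216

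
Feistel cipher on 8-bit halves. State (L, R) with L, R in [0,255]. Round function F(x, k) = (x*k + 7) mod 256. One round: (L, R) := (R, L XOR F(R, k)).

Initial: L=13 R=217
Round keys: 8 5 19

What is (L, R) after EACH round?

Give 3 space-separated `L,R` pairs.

Answer: 217,194 194,8 8,93

Derivation:
Round 1 (k=8): L=217 R=194
Round 2 (k=5): L=194 R=8
Round 3 (k=19): L=8 R=93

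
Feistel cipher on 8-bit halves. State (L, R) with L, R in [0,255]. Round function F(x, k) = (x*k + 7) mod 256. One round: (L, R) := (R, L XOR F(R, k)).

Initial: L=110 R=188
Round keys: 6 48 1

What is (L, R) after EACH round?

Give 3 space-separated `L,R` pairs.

Answer: 188,1 1,139 139,147

Derivation:
Round 1 (k=6): L=188 R=1
Round 2 (k=48): L=1 R=139
Round 3 (k=1): L=139 R=147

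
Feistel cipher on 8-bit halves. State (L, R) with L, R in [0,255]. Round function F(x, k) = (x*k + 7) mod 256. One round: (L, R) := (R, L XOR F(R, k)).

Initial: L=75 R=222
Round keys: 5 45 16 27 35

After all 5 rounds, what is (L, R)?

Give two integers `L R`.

Answer: 57 115

Derivation:
Round 1 (k=5): L=222 R=22
Round 2 (k=45): L=22 R=59
Round 3 (k=16): L=59 R=161
Round 4 (k=27): L=161 R=57
Round 5 (k=35): L=57 R=115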